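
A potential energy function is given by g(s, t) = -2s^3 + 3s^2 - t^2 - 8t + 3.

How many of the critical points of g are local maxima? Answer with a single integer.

g separates as a function of s plus a function of t, so ∇g=0 decouples.
∂g/∂s = -6s(s - 1) = 0 at s ∈ {0, 1}; ∂g/∂t = -2(t + 4) = 0 at t ∈ {-4}.
The Hessian is diagonal: diag(g_ss, g_tt). Second derivatives: g_ss(0)=6, g_ss(1)=-6; g_tt(-4)=-2.
Local maxima occur where both diagonal entries negative: (1, -4). Count: 1.

1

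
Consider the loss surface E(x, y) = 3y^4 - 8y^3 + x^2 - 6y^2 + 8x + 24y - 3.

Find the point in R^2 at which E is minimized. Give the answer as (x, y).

E(x,y) separates as P(x) + Q(y) − 3, so its minimum is min P + min Q − 3.
P'(x) = 2x + 8 vanishes at x ∈ {-4}; Q'(y) = 12(y - 2)(y - 1)(y + 1) vanishes at y ∈ {-1, 1, 2}.
Local minima of P (where P''>0): P(-4)=-16. Local minima of Q: Q(-1)=-19, Q(2)=8.
So the global minimum of E is P(-4) + Q(-1) − 3 = -16 − 19 − 3 = -38, attained at (-4, -1).

(-4, -1)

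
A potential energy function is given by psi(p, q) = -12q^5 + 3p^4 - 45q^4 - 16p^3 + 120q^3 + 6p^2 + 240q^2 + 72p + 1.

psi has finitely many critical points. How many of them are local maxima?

psi separates as a function of p plus a function of q, so ∇psi=0 decouples.
∂psi/∂p = 12(p - 3)(p - 2)(p + 1) = 0 at p ∈ {-1, 2, 3}; ∂psi/∂q = -60q(q - 2)(q + 1)(q + 4) = 0 at q ∈ {-4, -1, 0, 2}.
The Hessian is diagonal: diag(psi_pp, psi_qq). Second derivatives: psi_pp(-1)=144, psi_pp(2)=-36, psi_pp(3)=48; psi_qq(-4)=4320, psi_qq(-1)=-540, psi_qq(0)=480, psi_qq(2)=-2160.
Local maxima occur where both diagonal entries negative: (2, -1), (2, 2). Count: 2.

2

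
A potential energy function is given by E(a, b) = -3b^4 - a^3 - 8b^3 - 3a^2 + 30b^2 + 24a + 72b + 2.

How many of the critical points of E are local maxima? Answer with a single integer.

E separates as a function of a plus a function of b, so ∇E=0 decouples.
∂E/∂a = -3(a - 2)(a + 4) = 0 at a ∈ {-4, 2}; ∂E/∂b = -12(b - 2)(b + 1)(b + 3) = 0 at b ∈ {-3, -1, 2}.
The Hessian is diagonal: diag(E_aa, E_bb). Second derivatives: E_aa(-4)=18, E_aa(2)=-18; E_bb(-3)=-120, E_bb(-1)=72, E_bb(2)=-180.
Local maxima occur where both diagonal entries negative: (2, -3), (2, 2). Count: 2.

2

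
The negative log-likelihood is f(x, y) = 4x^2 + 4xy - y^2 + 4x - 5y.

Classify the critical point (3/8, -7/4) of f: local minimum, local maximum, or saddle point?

The Hessian of f is constant: H = [[8, 4], [4, -2]].
det(H) = 8·(-2) − 4² = -32.
Since det(H) < 0, H is indefinite and the critical point is a saddle point.

saddle point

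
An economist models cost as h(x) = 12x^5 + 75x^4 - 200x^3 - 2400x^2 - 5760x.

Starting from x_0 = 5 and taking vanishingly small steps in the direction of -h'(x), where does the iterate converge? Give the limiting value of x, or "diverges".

4

h'(x) = 60(x - 4)(x + 2)(x + 3)(x + 4), so h'(5) = 30240.
Gradient descent moves in the -h' direction, i.e. x is decreasing.
The nearest critical point in that direction is x = 4, where h'' = 20160 > 0 (a local minimum). The iterate converges there.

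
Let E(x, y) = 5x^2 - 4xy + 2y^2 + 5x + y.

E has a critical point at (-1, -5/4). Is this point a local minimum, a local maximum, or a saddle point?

The Hessian of E is constant: H = [[10, -4], [-4, 4]].
det(H) = 10·4 − (-4)² = 24.
det(H) > 0 and tr(H) = 14 > 0, so H is positive definite and the point is a local minimum.

local minimum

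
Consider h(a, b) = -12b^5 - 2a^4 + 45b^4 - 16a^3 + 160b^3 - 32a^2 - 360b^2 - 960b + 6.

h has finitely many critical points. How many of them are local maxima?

h separates as a function of a plus a function of b, so ∇h=0 decouples.
∂h/∂a = -8a(a + 2)(a + 4) = 0 at a ∈ {-4, -2, 0}; ∂h/∂b = -60(b - 4)(b - 2)(b + 1)(b + 2) = 0 at b ∈ {-2, -1, 2, 4}.
The Hessian is diagonal: diag(h_aa, h_bb). Second derivatives: h_aa(-4)=-64, h_aa(-2)=32, h_aa(0)=-64; h_bb(-2)=1440, h_bb(-1)=-900, h_bb(2)=1440, h_bb(4)=-3600.
Local maxima occur where both diagonal entries negative: (-4, -1), (-4, 4), (0, -1), (0, 4). Count: 4.

4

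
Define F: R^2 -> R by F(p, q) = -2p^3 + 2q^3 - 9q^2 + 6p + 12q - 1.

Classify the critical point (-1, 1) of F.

The mixed partial ∂²F/∂p∂q is 0, so the Hessian at any point is diag(F_pp, F_qq) = diag(-12p, 6(2q - 3)).
At (-1, 1): H = diag(12, -6).
The eigenvalues have opposite signs, so H is indefinite: a saddle point.

saddle point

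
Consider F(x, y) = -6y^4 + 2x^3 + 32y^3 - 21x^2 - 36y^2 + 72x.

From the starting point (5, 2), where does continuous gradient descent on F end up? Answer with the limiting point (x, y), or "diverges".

F is separable, so gradient descent decouples: x follows -∂F/∂x, y follows -∂F/∂y.
∂F/∂x = 6(x - 4)(x - 3); at x=5 this is 12, so x decreases.
∂F/∂y = -24y(y - 3)(y - 1); at y=2 this is 48, so y decreases.
x converges to its nearest critical value 4 (a local min of the x-part); y converges to 1. The iterate converges to (4, 1).

(4, 1)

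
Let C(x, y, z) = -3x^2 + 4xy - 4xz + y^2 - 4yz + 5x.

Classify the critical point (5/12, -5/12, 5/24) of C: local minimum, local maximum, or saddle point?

saddle point

The Hessian is constant: H = [[-6, 4, -4], [4, 2, -4], [-4, -4, 0]].
Leading principal minors: Δ₁ = -6, Δ₂ = -28, Δ₃ = 192.
The minors fit neither the all-positive nor the alternating-sign pattern, so H is indefinite: a saddle point.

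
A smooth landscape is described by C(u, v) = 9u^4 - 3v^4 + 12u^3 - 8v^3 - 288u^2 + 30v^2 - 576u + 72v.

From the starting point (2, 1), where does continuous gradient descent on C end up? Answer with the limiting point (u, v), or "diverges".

(4, -1)

C is separable, so gradient descent decouples: u follows -∂C/∂u, v follows -∂C/∂v.
∂C/∂u = 36(u - 4)(u + 1)(u + 4); at u=2 this is -1296, so u increases.
∂C/∂v = -12(v - 2)(v + 1)(v + 3); at v=1 this is 96, so v decreases.
u converges to its nearest critical value 4 (a local min of the u-part); v converges to -1. The iterate converges to (4, -1).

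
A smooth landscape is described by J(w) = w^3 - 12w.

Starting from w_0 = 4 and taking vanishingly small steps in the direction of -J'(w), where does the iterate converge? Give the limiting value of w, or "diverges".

J'(w) = 3(w - 2)(w + 2), so J'(4) = 36.
Gradient descent moves in the -J' direction, i.e. w is decreasing.
The nearest critical point in that direction is w = 2, where J'' = 12 > 0 (a local minimum). The iterate converges there.

2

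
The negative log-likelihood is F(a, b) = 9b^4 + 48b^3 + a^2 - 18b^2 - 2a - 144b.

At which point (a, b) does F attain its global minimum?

F(a,b) separates as P(a) + Q(b), so its minimum is min P + min Q.
P'(a) = 2a - 2 vanishes at a ∈ {1}; Q'(b) = 36(b - 1)(b + 1)(b + 4) vanishes at b ∈ {-4, -1, 1}.
Local minima of P (where P''>0): P(1)=-1. Local minima of Q: Q(-4)=-480, Q(1)=-105.
So the global minimum of F is P(1) + Q(-4) = -1 − 480 = -481, attained at (1, -4).

(1, -4)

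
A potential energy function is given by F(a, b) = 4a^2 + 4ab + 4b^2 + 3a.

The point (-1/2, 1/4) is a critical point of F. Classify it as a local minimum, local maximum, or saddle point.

local minimum

The Hessian of F is constant: H = [[8, 4], [4, 8]].
det(H) = 8·8 − 4² = 48.
det(H) > 0 and tr(H) = 16 > 0, so H is positive definite and the point is a local minimum.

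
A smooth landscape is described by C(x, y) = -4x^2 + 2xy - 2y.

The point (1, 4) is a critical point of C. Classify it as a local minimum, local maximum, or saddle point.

The Hessian of C is constant: H = [[-8, 2], [2, 0]].
det(H) = (-8)·0 − 2² = -4.
Since det(H) < 0, H is indefinite and the critical point is a saddle point.

saddle point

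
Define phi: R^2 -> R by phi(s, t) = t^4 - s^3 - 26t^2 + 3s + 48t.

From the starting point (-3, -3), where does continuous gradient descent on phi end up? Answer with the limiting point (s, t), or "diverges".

phi is separable, so gradient descent decouples: s follows -∂phi/∂s, t follows -∂phi/∂t.
∂phi/∂s = -3(s - 1)(s + 1); at s=-3 this is -24, so s increases.
∂phi/∂t = 4(t - 3)(t - 1)(t + 4); at t=-3 this is 96, so t decreases.
s converges to its nearest critical value -1 (a local min of the s-part); t converges to -4. The iterate converges to (-1, -4).

(-1, -4)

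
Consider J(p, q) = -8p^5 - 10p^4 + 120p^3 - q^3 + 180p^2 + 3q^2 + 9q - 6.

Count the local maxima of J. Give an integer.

J separates as a function of p plus a function of q, so ∇J=0 decouples.
∂J/∂p = -40p(p - 3)(p + 1)(p + 3) = 0 at p ∈ {-3, -1, 0, 3}; ∂J/∂q = -3(q - 3)(q + 1) = 0 at q ∈ {-1, 3}.
The Hessian is diagonal: diag(J_pp, J_qq). Second derivatives: J_pp(-3)=1440, J_pp(-1)=-320, J_pp(0)=360, J_pp(3)=-2880; J_qq(-1)=12, J_qq(3)=-12.
Local maxima occur where both diagonal entries negative: (-1, 3), (3, 3). Count: 2.

2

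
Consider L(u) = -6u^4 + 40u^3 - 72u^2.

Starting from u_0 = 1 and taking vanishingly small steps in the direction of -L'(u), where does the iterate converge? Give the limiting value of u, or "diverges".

L'(u) = -24u(u - 3)(u - 2), so L'(1) = -48.
Gradient descent moves in the -L' direction, i.e. u is increasing.
The nearest critical point in that direction is u = 2, where L'' = 48 > 0 (a local minimum). The iterate converges there.

2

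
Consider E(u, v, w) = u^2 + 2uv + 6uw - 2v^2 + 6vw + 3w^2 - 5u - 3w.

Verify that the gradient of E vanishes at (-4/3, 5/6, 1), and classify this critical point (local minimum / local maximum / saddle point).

∇E = (2u + 2v + 6w - 5, 2u - 4v + 6w, 6u + 6v + 6w - 3); substituting (-4/3, 5/6, 1) gives ∇E = (0, 0, 0), so (-4/3, 5/6, 1) is indeed a critical point.
The Hessian is constant: H = [[2, 2, 6], [2, -4, 6], [6, 6, 6]].
Leading principal minors: Δ₁ = 2, Δ₂ = -12, Δ₃ = 144.
The minors fit neither the all-positive nor the alternating-sign pattern, so H is indefinite: a saddle point.

saddle point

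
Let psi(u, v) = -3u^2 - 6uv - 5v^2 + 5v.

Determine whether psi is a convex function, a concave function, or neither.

psi is quadratic, so its Hessian is the constant matrix H = [[-6, -6], [-6, -10]].
det(H) = 24, tr(H) = -16.
det(H) > 0 and tr(H) < 0, so H is negative definite everywhere: concave.

concave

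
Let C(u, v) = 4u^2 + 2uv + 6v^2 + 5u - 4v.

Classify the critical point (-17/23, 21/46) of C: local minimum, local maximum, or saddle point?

The Hessian of C is constant: H = [[8, 2], [2, 12]].
det(H) = 8·12 − 2² = 92.
det(H) > 0 and tr(H) = 20 > 0, so H is positive definite and the point is a local minimum.

local minimum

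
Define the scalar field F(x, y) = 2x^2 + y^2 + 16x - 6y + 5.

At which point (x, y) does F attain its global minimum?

(-4, 3)

F(x,y) separates as P(x) + Q(y) + 5, so its minimum is min P + min Q + 5.
P'(x) = 4x + 16 vanishes at x ∈ {-4}; Q'(y) = 2y - 6 vanishes at y ∈ {3}.
Local minima of P (where P''>0): P(-4)=-32. Local minima of Q: Q(3)=-9.
So the global minimum of F is P(-4) + Q(3) + 5 = -32 − 9 + 5 = -36, attained at (-4, 3).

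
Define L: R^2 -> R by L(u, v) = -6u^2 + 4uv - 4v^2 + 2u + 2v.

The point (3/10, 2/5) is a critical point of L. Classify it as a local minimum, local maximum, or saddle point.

The Hessian of L is constant: H = [[-12, 4], [4, -8]].
det(H) = (-12)·(-8) − 4² = 80.
det(H) > 0 and tr(H) = -20 < 0, so H is negative definite and the point is a local maximum.

local maximum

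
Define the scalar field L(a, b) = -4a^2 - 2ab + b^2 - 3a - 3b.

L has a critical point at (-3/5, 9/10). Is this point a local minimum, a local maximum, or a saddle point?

saddle point

The Hessian of L is constant: H = [[-8, -2], [-2, 2]].
det(H) = (-8)·2 − (-2)² = -20.
Since det(H) < 0, H is indefinite and the critical point is a saddle point.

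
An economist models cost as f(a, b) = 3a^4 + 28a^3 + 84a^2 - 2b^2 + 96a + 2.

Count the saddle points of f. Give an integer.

f separates as a function of a plus a function of b, so ∇f=0 decouples.
∂f/∂a = 12(a + 1)(a + 2)(a + 4) = 0 at a ∈ {-4, -2, -1}; ∂f/∂b = -4b = 0 at b ∈ {0}.
The Hessian is diagonal: diag(f_aa, f_bb). Second derivatives: f_aa(-4)=72, f_aa(-2)=-24, f_aa(-1)=36; f_bb(0)=-4.
Saddle points occur where the two diagonal entries have opposite signs: (-4, 0), (-1, 0). Count: 2.

2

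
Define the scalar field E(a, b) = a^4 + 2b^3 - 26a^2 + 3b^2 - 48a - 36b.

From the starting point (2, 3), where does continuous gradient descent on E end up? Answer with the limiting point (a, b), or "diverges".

E is separable, so gradient descent decouples: a follows -∂E/∂a, b follows -∂E/∂b.
∂E/∂a = 4(a - 4)(a + 1)(a + 3); at a=2 this is -120, so a increases.
∂E/∂b = 6(b - 2)(b + 3); at b=3 this is 36, so b decreases.
a converges to its nearest critical value 4 (a local min of the a-part); b converges to 2. The iterate converges to (4, 2).

(4, 2)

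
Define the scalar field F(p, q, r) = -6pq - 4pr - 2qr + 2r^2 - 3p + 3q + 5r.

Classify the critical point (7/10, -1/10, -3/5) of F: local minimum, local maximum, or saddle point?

saddle point

The Hessian is constant: H = [[0, -6, -4], [-6, 0, -2], [-4, -2, 4]].
Leading principal minors: Δ₁ = 0, Δ₂ = -36, Δ₃ = -240.
The minors fit neither the all-positive nor the alternating-sign pattern, so H is indefinite: a saddle point.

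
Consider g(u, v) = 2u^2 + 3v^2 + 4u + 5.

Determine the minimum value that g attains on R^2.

3

g(u,v) separates as P(u) + Q(v) + 5, so its minimum is min P + min Q + 5.
P'(u) = 4u + 4 vanishes at u ∈ {-1}; Q'(v) = 6v vanishes at v ∈ {0}.
Local minima of P (where P''>0): P(-1)=-2. Local minima of Q: Q(0)=0.
So the global minimum of g is P(-1) + Q(0) + 5 = -2 + 0 + 5 = 3, attained at (-1, 0).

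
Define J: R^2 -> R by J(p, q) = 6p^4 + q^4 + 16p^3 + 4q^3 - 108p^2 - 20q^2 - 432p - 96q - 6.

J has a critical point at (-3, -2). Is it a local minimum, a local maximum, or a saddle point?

saddle point

The mixed partial ∂²J/∂p∂q is 0, so the Hessian at any point is diag(J_pp, J_qq) = diag(24(3p^2 + 4p - 9), 4(3q^2 + 6q - 10)).
At (-3, -2): H = diag(144, -40).
The eigenvalues have opposite signs, so H is indefinite: a saddle point.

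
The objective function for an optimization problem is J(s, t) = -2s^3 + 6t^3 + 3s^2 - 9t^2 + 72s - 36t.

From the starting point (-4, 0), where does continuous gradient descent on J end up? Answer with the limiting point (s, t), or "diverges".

J is separable, so gradient descent decouples: s follows -∂J/∂s, t follows -∂J/∂t.
∂J/∂s = -6(s - 4)(s + 3); at s=-4 this is -48, so s increases.
∂J/∂t = 18(t - 2)(t + 1); at t=0 this is -36, so t increases.
s converges to its nearest critical value -3 (a local min of the s-part); t converges to 2. The iterate converges to (-3, 2).

(-3, 2)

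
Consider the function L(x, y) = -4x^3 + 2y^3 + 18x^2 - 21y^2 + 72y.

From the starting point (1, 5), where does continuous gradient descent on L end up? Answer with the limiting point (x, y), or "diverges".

L is separable, so gradient descent decouples: x follows -∂L/∂x, y follows -∂L/∂y.
∂L/∂x = -12x(x - 3); at x=1 this is 24, so x decreases.
∂L/∂y = 6(y - 4)(y - 3); at y=5 this is 12, so y decreases.
x converges to its nearest critical value 0 (a local min of the x-part); y converges to 4. The iterate converges to (0, 4).

(0, 4)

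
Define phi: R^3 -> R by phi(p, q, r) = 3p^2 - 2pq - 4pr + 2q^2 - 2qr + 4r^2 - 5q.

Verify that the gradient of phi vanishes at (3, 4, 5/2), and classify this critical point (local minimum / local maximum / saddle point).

∇phi = (6p - 2q - 4r, -2p + 4q - 2r - 5, -4p - 2q + 8r); substituting (3, 4, 5/2) gives ∇phi = (0, 0, 0), so (3, 4, 5/2) is indeed a critical point.
The Hessian is constant: H = [[6, -2, -4], [-2, 4, -2], [-4, -2, 8]].
Leading principal minors: Δ₁ = 6, Δ₂ = 20, Δ₃ = 40.
All leading minors are positive, so H is positive definite: a local minimum.

local minimum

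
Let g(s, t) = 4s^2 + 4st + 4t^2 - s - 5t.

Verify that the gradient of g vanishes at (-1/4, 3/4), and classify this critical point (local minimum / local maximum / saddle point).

∇g = (8s + 4t - 1, 4s + 8t - 5); substituting (-1/4, 3/4) gives ∇g = (0, 0), so (-1/4, 3/4) is indeed a critical point.
The Hessian of g is constant: H = [[8, 4], [4, 8]].
det(H) = 8·8 − 4² = 48.
det(H) > 0 and tr(H) = 16 > 0, so H is positive definite and the point is a local minimum.

local minimum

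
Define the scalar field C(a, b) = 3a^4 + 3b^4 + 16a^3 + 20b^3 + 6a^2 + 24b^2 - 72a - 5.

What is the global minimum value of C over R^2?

C(a,b) separates as P(a) + Q(b) − 5, so its minimum is min P + min Q − 5.
P'(a) = 12(a - 1)(a + 2)(a + 3) vanishes at a ∈ {-3, -2, 1}; Q'(b) = 12b(b + 1)(b + 4) vanishes at b ∈ {-4, -1, 0}.
Local minima of P (where P''>0): P(-3)=81, P(1)=-47. Local minima of Q: Q(-4)=-128, Q(0)=0.
So the global minimum of C is P(1) + Q(-4) − 5 = -47 − 128 − 5 = -180, attained at (1, -4).

-180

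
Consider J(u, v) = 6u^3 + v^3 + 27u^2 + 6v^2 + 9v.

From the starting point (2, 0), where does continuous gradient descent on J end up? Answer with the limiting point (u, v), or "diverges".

J is separable, so gradient descent decouples: u follows -∂J/∂u, v follows -∂J/∂v.
∂J/∂u = 18u(u + 3); at u=2 this is 180, so u decreases.
∂J/∂v = 3(v + 1)(v + 3); at v=0 this is 9, so v decreases.
u converges to its nearest critical value 0 (a local min of the u-part); v converges to -1. The iterate converges to (0, -1).

(0, -1)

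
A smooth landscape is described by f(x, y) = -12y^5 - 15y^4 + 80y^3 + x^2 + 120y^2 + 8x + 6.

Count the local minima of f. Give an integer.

f separates as a function of x plus a function of y, so ∇f=0 decouples.
∂f/∂x = 2(x + 4) = 0 at x ∈ {-4}; ∂f/∂y = -60y(y - 2)(y + 1)(y + 2) = 0 at y ∈ {-2, -1, 0, 2}.
The Hessian is diagonal: diag(f_xx, f_yy). Second derivatives: f_xx(-4)=2; f_yy(-2)=480, f_yy(-1)=-180, f_yy(0)=240, f_yy(2)=-1440.
Local minima occur where both diagonal entries positive: (-4, -2), (-4, 0). Count: 2.

2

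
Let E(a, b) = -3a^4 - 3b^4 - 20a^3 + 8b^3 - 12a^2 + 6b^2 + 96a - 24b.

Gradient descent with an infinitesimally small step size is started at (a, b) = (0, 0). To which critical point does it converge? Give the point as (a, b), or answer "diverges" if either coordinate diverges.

(-2, 1)

E is separable, so gradient descent decouples: a follows -∂E/∂a, b follows -∂E/∂b.
∂E/∂a = -12(a - 1)(a + 2)(a + 4); at a=0 this is 96, so a decreases.
∂E/∂b = -12(b - 2)(b - 1)(b + 1); at b=0 this is -24, so b increases.
a converges to its nearest critical value -2 (a local min of the a-part); b converges to 1. The iterate converges to (-2, 1).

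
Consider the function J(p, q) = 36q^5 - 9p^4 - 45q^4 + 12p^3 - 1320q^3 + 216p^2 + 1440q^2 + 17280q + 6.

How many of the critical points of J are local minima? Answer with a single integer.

J separates as a function of p plus a function of q, so ∇J=0 decouples.
∂J/∂p = -36p(p - 4)(p + 3) = 0 at p ∈ {-3, 0, 4}; ∂J/∂q = 180(q - 4)(q - 3)(q + 2)(q + 4) = 0 at q ∈ {-4, -2, 3, 4}.
The Hessian is diagonal: diag(J_pp, J_qq). Second derivatives: J_pp(-3)=-756, J_pp(0)=432, J_pp(4)=-1008; J_qq(-4)=-20160, J_qq(-2)=10800, J_qq(3)=-6300, J_qq(4)=8640.
Local minima occur where both diagonal entries positive: (0, -2), (0, 4). Count: 2.

2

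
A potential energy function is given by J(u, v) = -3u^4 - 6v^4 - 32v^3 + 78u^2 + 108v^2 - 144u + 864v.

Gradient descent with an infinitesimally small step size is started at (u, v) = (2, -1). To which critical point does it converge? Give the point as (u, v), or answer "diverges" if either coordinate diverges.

J is separable, so gradient descent decouples: u follows -∂J/∂u, v follows -∂J/∂v.
∂J/∂u = -12(u - 3)(u - 1)(u + 4); at u=2 this is 72, so u decreases.
∂J/∂v = -24(v - 3)(v + 3)(v + 4); at v=-1 this is 576, so v decreases.
u converges to its nearest critical value 1 (a local min of the u-part); v converges to -3. The iterate converges to (1, -3).

(1, -3)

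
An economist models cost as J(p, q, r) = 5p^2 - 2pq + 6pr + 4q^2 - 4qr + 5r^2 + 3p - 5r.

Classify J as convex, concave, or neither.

J is quadratic, so its Hessian is the constant matrix H = [[10, -2, 6], [-2, 8, -4], [6, -4, 10]].
Leading principal minors: 10, 76, 408.
All positive ⇒ H ≻ 0 ⇒ convex.

convex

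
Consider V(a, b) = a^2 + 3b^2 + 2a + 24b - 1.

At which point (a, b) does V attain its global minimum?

V(a,b) separates as P(a) + Q(b) − 1, so its minimum is min P + min Q − 1.
P'(a) = 2a + 2 vanishes at a ∈ {-1}; Q'(b) = 6b + 24 vanishes at b ∈ {-4}.
Local minima of P (where P''>0): P(-1)=-1. Local minima of Q: Q(-4)=-48.
So the global minimum of V is P(-1) + Q(-4) − 1 = -1 − 48 − 1 = -50, attained at (-1, -4).

(-1, -4)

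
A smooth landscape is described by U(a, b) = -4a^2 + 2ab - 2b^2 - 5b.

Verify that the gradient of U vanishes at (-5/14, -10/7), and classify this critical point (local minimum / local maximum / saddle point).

∇U = (-8a + 2b, 2a - 4b - 5); substituting (-5/14, -10/7) gives ∇U = (0, 0), so (-5/14, -10/7) is indeed a critical point.
The Hessian of U is constant: H = [[-8, 2], [2, -4]].
det(H) = (-8)·(-4) − 2² = 28.
det(H) > 0 and tr(H) = -12 < 0, so H is negative definite and the point is a local maximum.

local maximum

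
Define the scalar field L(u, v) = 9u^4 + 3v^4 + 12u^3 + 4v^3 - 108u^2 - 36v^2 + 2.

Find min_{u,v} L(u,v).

L(u,v) separates as P(u) + Q(v) + 2, so its minimum is min P + min Q + 2.
P'(u) = 36u(u - 2)(u + 3) vanishes at u ∈ {-3, 0, 2}; Q'(v) = 12v(v - 2)(v + 3) vanishes at v ∈ {-3, 0, 2}.
Local minima of P (where P''>0): P(-3)=-567, P(2)=-192. Local minima of Q: Q(-3)=-189, Q(2)=-64.
So the global minimum of L is P(-3) + Q(-3) + 2 = -567 − 189 + 2 = -754, attained at (-3, -3).

-754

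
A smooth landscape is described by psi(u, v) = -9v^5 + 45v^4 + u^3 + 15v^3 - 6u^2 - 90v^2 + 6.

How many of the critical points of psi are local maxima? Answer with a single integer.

psi separates as a function of u plus a function of v, so ∇psi=0 decouples.
∂psi/∂u = 3u(u - 4) = 0 at u ∈ {0, 4}; ∂psi/∂v = -45v(v - 4)(v - 1)(v + 1) = 0 at v ∈ {-1, 0, 1, 4}.
The Hessian is diagonal: diag(psi_uu, psi_vv). Second derivatives: psi_uu(0)=-12, psi_uu(4)=12; psi_vv(-1)=450, psi_vv(0)=-180, psi_vv(1)=270, psi_vv(4)=-2700.
Local maxima occur where both diagonal entries negative: (0, 0), (0, 4). Count: 2.

2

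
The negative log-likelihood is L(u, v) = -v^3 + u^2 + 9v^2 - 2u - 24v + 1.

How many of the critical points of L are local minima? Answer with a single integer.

L separates as a function of u plus a function of v, so ∇L=0 decouples.
∂L/∂u = 2(u - 1) = 0 at u ∈ {1}; ∂L/∂v = -3(v - 4)(v - 2) = 0 at v ∈ {2, 4}.
The Hessian is diagonal: diag(L_uu, L_vv). Second derivatives: L_uu(1)=2; L_vv(2)=6, L_vv(4)=-6.
Local minima occur where both diagonal entries positive: (1, 2). Count: 1.

1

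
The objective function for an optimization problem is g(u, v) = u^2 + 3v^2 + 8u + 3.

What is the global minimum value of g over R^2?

g(u,v) separates as P(u) + Q(v) + 3, so its minimum is min P + min Q + 3.
P'(u) = 2u + 8 vanishes at u ∈ {-4}; Q'(v) = 6v vanishes at v ∈ {0}.
Local minima of P (where P''>0): P(-4)=-16. Local minima of Q: Q(0)=0.
So the global minimum of g is P(-4) + Q(0) + 3 = -16 + 0 + 3 = -13, attained at (-4, 0).

-13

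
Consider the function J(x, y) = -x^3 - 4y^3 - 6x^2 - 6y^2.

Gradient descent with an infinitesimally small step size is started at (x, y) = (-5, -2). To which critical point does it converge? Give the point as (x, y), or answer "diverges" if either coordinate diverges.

J is separable, so gradient descent decouples: x follows -∂J/∂x, y follows -∂J/∂y.
∂J/∂x = -3x(x + 4); at x=-5 this is -15, so x increases.
∂J/∂y = -12y(y + 1); at y=-2 this is -24, so y increases.
x converges to its nearest critical value -4 (a local min of the x-part); y converges to -1. The iterate converges to (-4, -1).

(-4, -1)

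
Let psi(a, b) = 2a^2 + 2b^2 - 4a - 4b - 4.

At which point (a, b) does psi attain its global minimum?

(1, 1)

psi(a,b) separates as P(a) + Q(b) − 4, so its minimum is min P + min Q − 4.
P'(a) = 4a - 4 vanishes at a ∈ {1}; Q'(b) = 4b - 4 vanishes at b ∈ {1}.
Local minima of P (where P''>0): P(1)=-2. Local minima of Q: Q(1)=-2.
So the global minimum of psi is P(1) + Q(1) − 4 = -2 − 2 − 4 = -8, attained at (1, 1).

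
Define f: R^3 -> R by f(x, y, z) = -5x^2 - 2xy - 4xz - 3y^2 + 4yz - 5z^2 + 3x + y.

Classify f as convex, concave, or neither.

concave

f is quadratic, so its Hessian is the constant matrix H = [[-10, -2, -4], [-2, -6, 4], [-4, 4, -10]].
Leading principal minors: -10, 56, -240.
Signs alternate −, +, − ⇒ H ≺ 0 ⇒ concave.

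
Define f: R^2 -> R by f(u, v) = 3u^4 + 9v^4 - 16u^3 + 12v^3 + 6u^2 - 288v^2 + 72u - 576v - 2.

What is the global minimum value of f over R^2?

-3889

f(u,v) separates as P(u) + Q(v) − 2, so its minimum is min P + min Q − 2.
P'(u) = 12(u - 3)(u - 2)(u + 1) vanishes at u ∈ {-1, 2, 3}; Q'(v) = 36(v - 4)(v + 1)(v + 4) vanishes at v ∈ {-4, -1, 4}.
Local minima of P (where P''>0): P(-1)=-47, P(3)=81. Local minima of Q: Q(-4)=-768, Q(4)=-3840.
So the global minimum of f is P(-1) + Q(4) − 2 = -47 − 3840 − 2 = -3889, attained at (-1, 4).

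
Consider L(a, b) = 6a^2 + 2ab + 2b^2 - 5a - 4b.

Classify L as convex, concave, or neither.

L is quadratic, so its Hessian is the constant matrix H = [[12, 2], [2, 4]].
det(H) = 44, tr(H) = 16.
det(H) > 0 and tr(H) > 0, so H is positive definite everywhere: convex.

convex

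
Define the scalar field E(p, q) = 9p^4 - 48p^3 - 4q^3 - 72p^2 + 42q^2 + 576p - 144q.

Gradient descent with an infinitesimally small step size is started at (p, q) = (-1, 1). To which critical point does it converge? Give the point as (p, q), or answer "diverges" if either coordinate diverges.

E is separable, so gradient descent decouples: p follows -∂E/∂p, q follows -∂E/∂q.
∂E/∂p = 36(p - 4)(p - 2)(p + 2); at p=-1 this is 540, so p decreases.
∂E/∂q = -12(q - 4)(q - 3); at q=1 this is -72, so q increases.
p converges to its nearest critical value -2 (a local min of the p-part); q converges to 3. The iterate converges to (-2, 3).

(-2, 3)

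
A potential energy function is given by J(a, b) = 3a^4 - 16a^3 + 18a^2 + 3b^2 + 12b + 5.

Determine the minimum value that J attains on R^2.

-34

J(a,b) separates as P(a) + Q(b) + 5, so its minimum is min P + min Q + 5.
P'(a) = 12a(a - 3)(a - 1) vanishes at a ∈ {0, 1, 3}; Q'(b) = 6b + 12 vanishes at b ∈ {-2}.
Local minima of P (where P''>0): P(0)=0, P(3)=-27. Local minima of Q: Q(-2)=-12.
So the global minimum of J is P(3) + Q(-2) + 5 = -27 − 12 + 5 = -34, attained at (3, -2).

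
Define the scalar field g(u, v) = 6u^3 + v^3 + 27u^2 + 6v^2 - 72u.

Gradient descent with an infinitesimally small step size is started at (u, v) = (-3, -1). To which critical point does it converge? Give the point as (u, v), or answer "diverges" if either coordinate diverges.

(1, 0)

g is separable, so gradient descent decouples: u follows -∂g/∂u, v follows -∂g/∂v.
∂g/∂u = 18(u - 1)(u + 4); at u=-3 this is -72, so u increases.
∂g/∂v = 3v(v + 4); at v=-1 this is -9, so v increases.
u converges to its nearest critical value 1 (a local min of the u-part); v converges to 0. The iterate converges to (1, 0).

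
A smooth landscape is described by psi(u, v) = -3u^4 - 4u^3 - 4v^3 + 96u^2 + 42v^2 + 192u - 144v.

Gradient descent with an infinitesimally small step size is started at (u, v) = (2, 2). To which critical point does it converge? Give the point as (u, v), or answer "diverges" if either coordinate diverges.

psi is separable, so gradient descent decouples: u follows -∂psi/∂u, v follows -∂psi/∂v.
∂psi/∂u = -12(u - 4)(u + 1)(u + 4); at u=2 this is 432, so u decreases.
∂psi/∂v = -12(v - 4)(v - 3); at v=2 this is -24, so v increases.
u converges to its nearest critical value -1 (a local min of the u-part); v converges to 3. The iterate converges to (-1, 3).

(-1, 3)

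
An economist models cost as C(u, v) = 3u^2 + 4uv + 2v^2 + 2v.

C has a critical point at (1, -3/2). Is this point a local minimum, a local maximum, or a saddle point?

local minimum

The Hessian of C is constant: H = [[6, 4], [4, 4]].
det(H) = 6·4 − 4² = 8.
det(H) > 0 and tr(H) = 10 > 0, so H is positive definite and the point is a local minimum.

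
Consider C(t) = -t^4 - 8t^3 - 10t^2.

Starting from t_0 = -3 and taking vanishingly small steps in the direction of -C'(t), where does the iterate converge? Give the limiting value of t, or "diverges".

C'(t) = -4t(t + 1)(t + 5), so C'(-3) = -48.
Gradient descent moves in the -C' direction, i.e. t is increasing.
The nearest critical point in that direction is t = -1, where C'' = 16 > 0 (a local minimum). The iterate converges there.

-1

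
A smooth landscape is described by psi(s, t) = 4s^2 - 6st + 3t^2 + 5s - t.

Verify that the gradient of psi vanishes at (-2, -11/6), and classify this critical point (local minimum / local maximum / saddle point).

∇psi = (8s - 6t + 5, -6s + 6t - 1); substituting (-2, -11/6) gives ∇psi = (0, 0), so (-2, -11/6) is indeed a critical point.
The Hessian of psi is constant: H = [[8, -6], [-6, 6]].
det(H) = 8·6 − (-6)² = 12.
det(H) > 0 and tr(H) = 14 > 0, so H is positive definite and the point is a local minimum.

local minimum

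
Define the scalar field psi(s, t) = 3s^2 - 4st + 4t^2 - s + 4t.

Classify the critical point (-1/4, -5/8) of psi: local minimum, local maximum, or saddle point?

The Hessian of psi is constant: H = [[6, -4], [-4, 8]].
det(H) = 6·8 − (-4)² = 32.
det(H) > 0 and tr(H) = 14 > 0, so H is positive definite and the point is a local minimum.

local minimum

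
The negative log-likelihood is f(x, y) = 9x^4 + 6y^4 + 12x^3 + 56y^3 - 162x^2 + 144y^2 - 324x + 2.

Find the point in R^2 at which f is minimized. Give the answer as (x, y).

(3, 0)

f(x,y) separates as P(x) + Q(y) + 2, so its minimum is min P + min Q + 2.
P'(x) = 36(x - 3)(x + 1)(x + 3) vanishes at x ∈ {-3, -1, 3}; Q'(y) = 24y(y + 3)(y + 4) vanishes at y ∈ {-4, -3, 0}.
Local minima of P (where P''>0): P(-3)=-81, P(3)=-1377. Local minima of Q: Q(-4)=256, Q(0)=0.
So the global minimum of f is P(3) + Q(0) + 2 = -1377 + 0 + 2 = -1375, attained at (3, 0).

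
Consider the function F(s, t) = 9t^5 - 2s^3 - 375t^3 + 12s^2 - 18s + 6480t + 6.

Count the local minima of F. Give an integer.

F separates as a function of s plus a function of t, so ∇F=0 decouples.
∂F/∂s = -6(s - 3)(s - 1) = 0 at s ∈ {1, 3}; ∂F/∂t = 45(t - 4)(t - 3)(t + 3)(t + 4) = 0 at t ∈ {-4, -3, 3, 4}.
The Hessian is diagonal: diag(F_ss, F_tt). Second derivatives: F_ss(1)=12, F_ss(3)=-12; F_tt(-4)=-2520, F_tt(-3)=1890, F_tt(3)=-1890, F_tt(4)=2520.
Local minima occur where both diagonal entries positive: (1, -3), (1, 4). Count: 2.

2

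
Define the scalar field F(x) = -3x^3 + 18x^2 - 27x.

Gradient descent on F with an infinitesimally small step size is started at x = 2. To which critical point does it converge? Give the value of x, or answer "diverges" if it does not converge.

F'(x) = -9(x - 3)(x - 1), so F'(2) = 9.
Gradient descent moves in the -F' direction, i.e. x is decreasing.
The nearest critical point in that direction is x = 1, where F'' = 18 > 0 (a local minimum). The iterate converges there.

1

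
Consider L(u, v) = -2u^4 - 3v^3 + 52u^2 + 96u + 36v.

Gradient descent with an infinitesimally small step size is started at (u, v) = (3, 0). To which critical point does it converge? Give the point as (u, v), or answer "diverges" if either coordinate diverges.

L is separable, so gradient descent decouples: u follows -∂L/∂u, v follows -∂L/∂v.
∂L/∂u = -8(u - 4)(u + 1)(u + 3); at u=3 this is 192, so u decreases.
∂L/∂v = -9(v - 2)(v + 2); at v=0 this is 36, so v decreases.
u converges to its nearest critical value -1 (a local min of the u-part); v converges to -2. The iterate converges to (-1, -2).

(-1, -2)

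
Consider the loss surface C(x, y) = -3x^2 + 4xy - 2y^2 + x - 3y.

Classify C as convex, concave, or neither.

C is quadratic, so its Hessian is the constant matrix H = [[-6, 4], [4, -4]].
det(H) = 8, tr(H) = -10.
det(H) > 0 and tr(H) < 0, so H is negative definite everywhere: concave.

concave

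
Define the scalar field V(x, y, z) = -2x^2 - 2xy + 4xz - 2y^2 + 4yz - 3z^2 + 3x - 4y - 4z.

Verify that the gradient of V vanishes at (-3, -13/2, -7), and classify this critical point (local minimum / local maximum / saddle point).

local maximum

∇V = (-4x - 2y + 4z + 3, -2x - 4y + 4z - 4, 4x + 4y - 6z - 4); substituting (-3, -13/2, -7) gives ∇V = (0, 0, 0), so (-3, -13/2, -7) is indeed a critical point.
The Hessian is constant: H = [[-4, -2, 4], [-2, -4, 4], [4, 4, -6]].
Leading principal minors: Δ₁ = -4, Δ₂ = 12, Δ₃ = -8.
The minors alternate sign starting negative (−, +, −), so H is negative definite: a local maximum.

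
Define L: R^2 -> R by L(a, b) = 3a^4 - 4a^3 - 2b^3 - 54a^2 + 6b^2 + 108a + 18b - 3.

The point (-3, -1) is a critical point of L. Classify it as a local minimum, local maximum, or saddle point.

The mixed partial ∂²L/∂a∂b is 0, so the Hessian at any point is diag(L_aa, L_bb) = diag(12(3a^2 - 2a - 9), 12(-b + 1)).
At (-3, -1): H = diag(288, 24).
Both eigenvalues are positive, so H is positive definite: a local minimum.

local minimum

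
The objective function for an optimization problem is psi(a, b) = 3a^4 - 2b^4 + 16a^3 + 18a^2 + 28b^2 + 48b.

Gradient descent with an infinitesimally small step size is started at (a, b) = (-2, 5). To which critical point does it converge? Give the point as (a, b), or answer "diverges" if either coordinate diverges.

diverges

psi is separable, so gradient descent decouples: a follows -∂psi/∂a, b follows -∂psi/∂b.
∂psi/∂a = 12a(a + 1)(a + 3); at a=-2 this is 24, so a decreases.
∂psi/∂b = -8(b - 3)(b + 1)(b + 2); at b=5 this is -672, so b increases.
The b-coordinate has no critical point in that direction and runs off to infinity.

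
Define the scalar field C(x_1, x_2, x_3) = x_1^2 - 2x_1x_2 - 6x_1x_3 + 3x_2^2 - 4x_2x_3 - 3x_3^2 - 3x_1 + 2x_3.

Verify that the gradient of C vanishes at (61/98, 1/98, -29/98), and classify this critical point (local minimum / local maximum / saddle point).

saddle point

∇C = (2x_1 - 2x_2 - 6x_3 - 3, -2x_1 + 6x_2 - 4x_3, -6x_1 - 4x_2 - 6x_3 + 2); substituting (61/98, 1/98, -29/98) gives ∇C = (0, 0, 0), so (61/98, 1/98, -29/98) is indeed a critical point.
The Hessian is constant: H = [[2, -2, -6], [-2, 6, -4], [-6, -4, -6]].
Leading principal minors: Δ₁ = 2, Δ₂ = 8, Δ₃ = -392.
The minors fit neither the all-positive nor the alternating-sign pattern, so H is indefinite: a saddle point.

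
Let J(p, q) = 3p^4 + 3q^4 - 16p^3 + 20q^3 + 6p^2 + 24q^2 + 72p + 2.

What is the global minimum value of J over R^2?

-173

J(p,q) separates as A(p) + B(q) + 2, so its minimum is min A + min B + 2.
A'(p) = 12(p - 3)(p - 2)(p + 1) vanishes at p ∈ {-1, 2, 3}; B'(q) = 12q(q + 1)(q + 4) vanishes at q ∈ {-4, -1, 0}.
Local minima of A (where A''>0): A(-1)=-47, A(3)=81. Local minima of B: B(-4)=-128, B(0)=0.
So the global minimum of J is A(-1) + B(-4) + 2 = -47 − 128 + 2 = -173, attained at (-1, -4).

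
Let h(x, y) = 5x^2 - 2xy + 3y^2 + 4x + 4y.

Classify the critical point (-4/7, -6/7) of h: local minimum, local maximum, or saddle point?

local minimum

The Hessian of h is constant: H = [[10, -2], [-2, 6]].
det(H) = 10·6 − (-2)² = 56.
det(H) > 0 and tr(H) = 16 > 0, so H is positive definite and the point is a local minimum.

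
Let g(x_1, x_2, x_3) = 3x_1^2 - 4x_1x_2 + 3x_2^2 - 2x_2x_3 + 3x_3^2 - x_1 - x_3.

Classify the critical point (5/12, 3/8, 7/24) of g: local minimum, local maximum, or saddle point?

The Hessian is constant: H = [[6, -4, 0], [-4, 6, -2], [0, -2, 6]].
Leading principal minors: Δ₁ = 6, Δ₂ = 20, Δ₃ = 96.
All leading minors are positive, so H is positive definite: a local minimum.

local minimum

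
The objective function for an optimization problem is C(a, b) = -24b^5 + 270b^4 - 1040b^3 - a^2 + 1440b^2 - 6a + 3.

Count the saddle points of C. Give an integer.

2

C separates as a function of a plus a function of b, so ∇C=0 decouples.
∂C/∂a = -2(a + 3) = 0 at a ∈ {-3}; ∂C/∂b = -120b(b - 4)(b - 3)(b - 2) = 0 at b ∈ {0, 2, 3, 4}.
The Hessian is diagonal: diag(C_aa, C_bb). Second derivatives: C_aa(-3)=-2; C_bb(0)=2880, C_bb(2)=-480, C_bb(3)=360, C_bb(4)=-960.
Saddle points occur where the two diagonal entries have opposite signs: (-3, 0), (-3, 3). Count: 2.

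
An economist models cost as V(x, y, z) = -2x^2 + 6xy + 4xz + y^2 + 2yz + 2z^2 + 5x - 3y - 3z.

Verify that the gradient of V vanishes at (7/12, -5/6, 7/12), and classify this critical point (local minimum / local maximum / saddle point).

saddle point

∇V = (-4x + 6y + 4z + 5, 6x + 2y + 2z - 3, 4x + 2y + 4z - 3); substituting (7/12, -5/6, 7/12) gives ∇V = (0, 0, 0), so (7/12, -5/6, 7/12) is indeed a critical point.
The Hessian is constant: H = [[-4, 6, 4], [6, 2, 2], [4, 2, 4]].
Leading principal minors: Δ₁ = -4, Δ₂ = -44, Δ₃ = -96.
The minors fit neither the all-positive nor the alternating-sign pattern, so H is indefinite: a saddle point.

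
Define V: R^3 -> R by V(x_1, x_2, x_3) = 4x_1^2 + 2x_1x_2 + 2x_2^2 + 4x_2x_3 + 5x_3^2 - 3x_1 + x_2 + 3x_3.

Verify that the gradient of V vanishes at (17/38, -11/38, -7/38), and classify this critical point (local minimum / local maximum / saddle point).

∇V = (8x_1 + 2x_2 - 3, 2x_1 + 4x_2 + 4x_3 + 1, 4x_2 + 10x_3 + 3); substituting (17/38, -11/38, -7/38) gives ∇V = (0, 0, 0), so (17/38, -11/38, -7/38) is indeed a critical point.
The Hessian is constant: H = [[8, 2, 0], [2, 4, 4], [0, 4, 10]].
Leading principal minors: Δ₁ = 8, Δ₂ = 28, Δ₃ = 152.
All leading minors are positive, so H is positive definite: a local minimum.

local minimum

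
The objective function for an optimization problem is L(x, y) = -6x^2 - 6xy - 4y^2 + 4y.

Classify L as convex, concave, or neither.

L is quadratic, so its Hessian is the constant matrix H = [[-12, -6], [-6, -8]].
det(H) = 60, tr(H) = -20.
det(H) > 0 and tr(H) < 0, so H is negative definite everywhere: concave.

concave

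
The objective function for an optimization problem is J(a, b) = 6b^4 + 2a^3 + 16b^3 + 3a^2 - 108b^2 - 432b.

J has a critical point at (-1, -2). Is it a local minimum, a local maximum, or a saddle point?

The mixed partial ∂²J/∂a∂b is 0, so the Hessian at any point is diag(J_aa, J_bb) = diag(6(2a + 1), 24(3b^2 + 4b - 9)).
At (-1, -2): H = diag(-6, -120).
Both eigenvalues are negative, so H is negative definite: a local maximum.

local maximum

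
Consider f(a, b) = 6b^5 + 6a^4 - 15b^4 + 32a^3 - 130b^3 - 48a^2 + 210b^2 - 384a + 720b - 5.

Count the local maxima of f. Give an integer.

2

f separates as a function of a plus a function of b, so ∇f=0 decouples.
∂f/∂a = 24(a - 2)(a + 2)(a + 4) = 0 at a ∈ {-4, -2, 2}; ∂f/∂b = 30(b - 4)(b - 2)(b + 1)(b + 3) = 0 at b ∈ {-3, -1, 2, 4}.
The Hessian is diagonal: diag(f_aa, f_bb). Second derivatives: f_aa(-4)=288, f_aa(-2)=-192, f_aa(2)=576; f_bb(-3)=-2100, f_bb(-1)=900, f_bb(2)=-900, f_bb(4)=2100.
Local maxima occur where both diagonal entries negative: (-2, -3), (-2, 2). Count: 2.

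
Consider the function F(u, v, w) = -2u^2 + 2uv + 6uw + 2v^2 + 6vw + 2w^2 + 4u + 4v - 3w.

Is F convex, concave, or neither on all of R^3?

neither

F is quadratic, so its Hessian is the constant matrix H = [[-4, 2, 6], [2, 4, 6], [6, 6, 4]].
Leading principal minors: -4, -20, 64.
Neither pattern holds ⇒ H is indefinite ⇒ neither convex nor concave.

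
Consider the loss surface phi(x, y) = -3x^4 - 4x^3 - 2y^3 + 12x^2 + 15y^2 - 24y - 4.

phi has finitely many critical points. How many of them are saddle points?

3

phi separates as a function of x plus a function of y, so ∇phi=0 decouples.
∂phi/∂x = -12x(x - 1)(x + 2) = 0 at x ∈ {-2, 0, 1}; ∂phi/∂y = -6(y - 4)(y - 1) = 0 at y ∈ {1, 4}.
The Hessian is diagonal: diag(phi_xx, phi_yy). Second derivatives: phi_xx(-2)=-72, phi_xx(0)=24, phi_xx(1)=-36; phi_yy(1)=18, phi_yy(4)=-18.
Saddle points occur where the two diagonal entries have opposite signs: (-2, 1), (0, 4), (1, 1). Count: 3.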